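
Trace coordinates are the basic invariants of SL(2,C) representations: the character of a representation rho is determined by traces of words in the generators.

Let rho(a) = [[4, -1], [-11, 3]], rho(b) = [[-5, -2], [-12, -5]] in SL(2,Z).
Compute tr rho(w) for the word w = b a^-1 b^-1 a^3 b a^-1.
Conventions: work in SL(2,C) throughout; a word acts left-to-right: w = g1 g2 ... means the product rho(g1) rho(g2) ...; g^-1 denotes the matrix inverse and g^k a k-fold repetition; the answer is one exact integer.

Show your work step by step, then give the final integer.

rho(b) = [[-5, -2], [-12, -5]]
... * rho(a^-1) = [[3, 1], [11, 4]]  ->  [[-37, -13], [-91, -32]]
... * rho(b^-1) = [[-5, 2], [12, -5]]  ->  [[29, -9], [71, -22]]
... * rho(a) = [[4, -1], [-11, 3]]  ->  [[215, -56], [526, -137]]
... * rho(a) = [[4, -1], [-11, 3]]  ->  [[1476, -383], [3611, -937]]
... * rho(a) = [[4, -1], [-11, 3]]  ->  [[10117, -2625], [24751, -6422]]
... * rho(b) = [[-5, -2], [-12, -5]]  ->  [[-19085, -7109], [-46691, -17392]]
... * rho(a^-1) = [[3, 1], [11, 4]]  ->  [[-135454, -47521], [-331385, -116259]]
tr = -135454 + -116259 = -251713

-251713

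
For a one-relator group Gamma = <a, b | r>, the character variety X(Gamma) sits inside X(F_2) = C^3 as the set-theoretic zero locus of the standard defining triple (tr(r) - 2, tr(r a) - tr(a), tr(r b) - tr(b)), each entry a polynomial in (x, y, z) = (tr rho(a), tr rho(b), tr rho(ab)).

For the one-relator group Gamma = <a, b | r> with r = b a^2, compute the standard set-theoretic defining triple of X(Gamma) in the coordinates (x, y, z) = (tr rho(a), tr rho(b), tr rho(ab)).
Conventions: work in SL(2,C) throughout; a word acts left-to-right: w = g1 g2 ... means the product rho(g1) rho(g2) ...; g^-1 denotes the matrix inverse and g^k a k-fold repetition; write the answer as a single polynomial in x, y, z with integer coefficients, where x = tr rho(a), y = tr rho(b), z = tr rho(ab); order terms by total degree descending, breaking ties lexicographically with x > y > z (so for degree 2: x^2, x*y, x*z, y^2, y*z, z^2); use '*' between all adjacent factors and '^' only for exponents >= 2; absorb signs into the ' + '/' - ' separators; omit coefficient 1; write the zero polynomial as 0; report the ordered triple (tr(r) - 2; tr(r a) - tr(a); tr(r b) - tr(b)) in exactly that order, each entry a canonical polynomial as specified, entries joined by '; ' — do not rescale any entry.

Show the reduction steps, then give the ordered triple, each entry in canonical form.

x*z - y - 2; x^2*z - x*y - x - z; x*y*z - x^2 - y^2 - y + 2

trace(b a^2) = trace(a)*trace(b a) - trace(b) = x*z - y
trace(b a^3) = trace(a)*trace(a b a) - trace(a b)   [square of a] = x^2*z - x*y - z
trace(a^2) = trace(a)*trace(a) - trace(1) = x^2 - 2
trace(b a^2 b) = trace(b)*trace(a^2 b) - trace(a^2) = x*y*z - x^2 - y^2 + 2
assemble the triple (trace(r) - 2; trace(r a) - x; trace(r b) - y)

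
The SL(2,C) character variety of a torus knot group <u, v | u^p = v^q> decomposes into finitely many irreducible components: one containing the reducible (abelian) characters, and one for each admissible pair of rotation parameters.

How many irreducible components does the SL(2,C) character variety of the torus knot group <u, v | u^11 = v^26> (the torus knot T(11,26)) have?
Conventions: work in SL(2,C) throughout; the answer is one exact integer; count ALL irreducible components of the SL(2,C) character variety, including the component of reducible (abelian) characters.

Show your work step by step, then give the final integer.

For T(11,26): irreducibility forces the central element u^11 = v^26 to one of +I, -I.
On an irreducible component, tr(u) is locked at 2*cos(pi*alpha/11) for some alpha in 1..10, and tr(v) at 2*cos(pi*beta/26) for some beta in 1..25.
u^11 = (-1)^alpha I and v^26 = (-1)^beta I must agree, so alpha and beta have equal parity.
count pairs: odd alpha (5 choices) x odd beta (13), plus even alpha (5) x even beta (12): 5*13 + 5*12 = 125.
components with irreducible characters: 125; plus the single component of reducible (abelian) characters: total 126.

126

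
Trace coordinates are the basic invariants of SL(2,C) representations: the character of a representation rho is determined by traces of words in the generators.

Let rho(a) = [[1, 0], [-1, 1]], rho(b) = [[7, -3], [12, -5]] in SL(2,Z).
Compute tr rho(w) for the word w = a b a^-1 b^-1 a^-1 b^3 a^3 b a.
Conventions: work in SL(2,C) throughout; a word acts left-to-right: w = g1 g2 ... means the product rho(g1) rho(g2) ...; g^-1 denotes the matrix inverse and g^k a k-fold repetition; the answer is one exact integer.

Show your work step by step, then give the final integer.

-2572

rho(a) = [[1, 0], [-1, 1]]
... * rho(b) = [[7, -3], [12, -5]]  ->  [[7, -3], [5, -2]]
... * rho(a^-1) = [[1, 0], [1, 1]]  ->  [[4, -3], [3, -2]]
... * rho(b^-1) = [[-5, 3], [-12, 7]]  ->  [[16, -9], [9, -5]]
... * rho(a^-1) = [[1, 0], [1, 1]]  ->  [[7, -9], [4, -5]]
... * rho(b) = [[7, -3], [12, -5]]  ->  [[-59, 24], [-32, 13]]
... * rho(b) = [[7, -3], [12, -5]]  ->  [[-125, 57], [-68, 31]]
... * rho(b) = [[7, -3], [12, -5]]  ->  [[-191, 90], [-104, 49]]
... * rho(a) = [[1, 0], [-1, 1]]  ->  [[-281, 90], [-153, 49]]
... * rho(a) = [[1, 0], [-1, 1]]  ->  [[-371, 90], [-202, 49]]
... * rho(a) = [[1, 0], [-1, 1]]  ->  [[-461, 90], [-251, 49]]
... * rho(b) = [[7, -3], [12, -5]]  ->  [[-2147, 933], [-1169, 508]]
... * rho(a) = [[1, 0], [-1, 1]]  ->  [[-3080, 933], [-1677, 508]]
tr = -3080 + 508 = -2572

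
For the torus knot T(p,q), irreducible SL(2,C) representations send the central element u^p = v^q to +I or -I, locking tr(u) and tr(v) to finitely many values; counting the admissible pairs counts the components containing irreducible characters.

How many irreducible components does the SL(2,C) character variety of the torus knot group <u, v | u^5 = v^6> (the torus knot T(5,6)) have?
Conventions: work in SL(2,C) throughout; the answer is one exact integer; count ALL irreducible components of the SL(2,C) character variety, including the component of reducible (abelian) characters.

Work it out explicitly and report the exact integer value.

Gamma = < u, v | u^5 = v^6 > (torus knot T(5,6)); the central element u^5 = v^6 acts as +I or -I in any irreducible SL(2,C) representation.
This locks tr(u) to 2*cos(pi*alpha/5), alpha in 1..4, and tr(v) to 2*cos(pi*beta/6), beta in 1..5, on each component of irreducible characters.
Consistency of u^5 = (-1)^alpha I with v^6 = (-1)^beta I forces alpha = beta (mod 2).
count pairs: odd alpha (2 choices) x odd beta (3), plus even alpha (2) x even beta (2): 2*3 + 2*2 = 10.
components with irreducible characters: 10; plus the single component of reducible (abelian) characters: total 11.

11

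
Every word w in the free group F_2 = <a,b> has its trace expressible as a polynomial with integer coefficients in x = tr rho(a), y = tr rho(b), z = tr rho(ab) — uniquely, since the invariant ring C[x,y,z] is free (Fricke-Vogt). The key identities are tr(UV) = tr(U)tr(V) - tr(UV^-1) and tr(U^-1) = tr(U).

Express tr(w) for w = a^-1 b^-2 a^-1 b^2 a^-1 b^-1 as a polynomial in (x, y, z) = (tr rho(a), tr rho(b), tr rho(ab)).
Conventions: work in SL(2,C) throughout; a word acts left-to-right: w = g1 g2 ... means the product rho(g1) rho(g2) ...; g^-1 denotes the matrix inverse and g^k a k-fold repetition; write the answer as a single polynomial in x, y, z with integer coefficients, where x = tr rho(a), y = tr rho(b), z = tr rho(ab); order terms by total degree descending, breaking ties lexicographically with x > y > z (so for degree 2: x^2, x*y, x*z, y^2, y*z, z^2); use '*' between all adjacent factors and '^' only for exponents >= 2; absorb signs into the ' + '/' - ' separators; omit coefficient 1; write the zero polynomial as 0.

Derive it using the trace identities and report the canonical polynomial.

trace(a^-1) = trace(a) = x
trace(a b a) = trace(a) * trace(b a) - trace(b)   [square of a] = x*z - y
trace(a b a b) = trace(b a) * trace(b a) - trace(1)   [split at a repeated b] = z^2 - 2
trace(b a b^-1 a) = trace(a b a) * trace(b) - trace(a b a b)   [inverse elimination on b] = x*y*z - y^2 - z^2 + 2
trace(b^-1 a^-1 b a) = trace(b a b^-1) * trace(a) - trace(b a b^-1 a)   [inverse elimination on a] = -x*y*z + x^2 + y^2 + z^2 - 2
trace(a^-1 b a^-1 b^-1) = trace(b^-1 a^-1 b) * trace(a) - trace(b^-1 a^-1 b a)   [inverse elimination on a] = x*y*z - y^2 - z^2 + 2
trace(b a^-1) = trace(b) * trace(a) - trace(b a)   [inverse elimination on a] = x*y - z
trace(a^-1 b a^-1) = trace(b a^-1) * trace(a) - trace(b)   [inverse elimination on a] = x^2*y - x*z - y
trace(a^-1 b^-2 a^-1 b) = trace(a^-1 b a^-1 b^-1) * trace(b) - trace(a^-1 b a^-1)   [inverse elimination on b] = x*y^2*z - x^2*y - y^3 - y*z^2 + x*z + 3*y
trace(a^-1 b^2 a b^-1) = trace(b^2 a b^-1) * trace(a) - trace(b^2 a b^-1 a)   [inverse elimination on a] = -x*y^2*z + x^2*y + y^3 + y*z^2 - 3*y
trace(a^-1 b^2 a b^-1 a^-1) = trace(a^-1 b^2 a b^-1) * trace(a) - trace(a^-1 b^2 a b^-1 a)   [inverse elimination on a] = -x^2*y^2*z + x^3*y + x*y^3 + x*y*z^2 - 3*x*y - z
trace(b^2) = trace(b) * trace(b) - trace(1)   [square of b] = y^2 - 2
trace(b^2 a) = trace(b) * trace(a b) - trace(a)   [square of b] = y*z - x
trace(a^2 b^2) = trace(a) * trace(b^2 a) - trace(b^2)   [square of a] = x*y*z - x^2 - y^2 + 2
trace(b^2 a^2 b) = trace(b) * trace(a^2 b^2) - trace(a^2 b)   [square of b] = x*y^2*z - x^2*y - y^3 - x*z + 3*y
trace(b a b^2 a) = trace(b) * trace(a b a b) - trace(a b a)   [square of b] = y*z^2 - x*z - y
trace(b a b^2) = trace(b) * trace(b a b) - trace(b a)   [square of b] = y^2*z - x*y - z
trace(b^2 a^2 b a) = trace(a) * trace(b a b^2 a) - trace(b a b^2)   [square of a] = x*y*z^2 - x^2*z - y^2*z + z
trace(a b a^-1 b^2 a) = trace(b^2 a^2 b) * trace(a) - trace(b^2 a^2 b a)   [inverse elimination on a] = x^2*y^2*z - x^3*y - x*y^3 - x*y*z^2 + y^2*z + 3*x*y - z
trace(b^2 a b a b) = trace(b) * trace(b a b a b) - trace(b a b a)   [square of b] = y^2*z^2 - x*y*z - y^2 - z^2 + 2
trace(a b a b a b) = trace(a b a b) * trace(a b) - trace(b a)   [split at a repeated a] = z^3 - 3*z
trace(a b a b a) = trace(a) * trace(b a b a) - trace(b a b)   [square of a] = x*z^2 - y*z - x
trace(b^2 a b a b a) = trace(b) * trace(a b a b a b) - trace(a b a b a)   [square of b] = y*z^3 - x*z^2 - 2*y*z + x
trace(a b a^-1 b^2 a b) = trace(b^2 a b a b) * trace(a) - trace(b^2 a b a b a)   [inverse elimination on a] = x*y^2*z^2 - x^2*y*z - y*z^3 - x*y^2 + 2*y*z + x
trace(b a^-1 b^2 a b^-1 a) = trace(a b a^-1 b^2 a) * trace(b) - trace(a b a^-1 b^2 a b)   [inverse elimination on b] = x^2*y^3*z - x^3*y^2 - x*y^4 - 2*x*y^2*z^2 + x^2*y*z + y^3*z + y*z^3 + 4*x*y^2 - 3*y*z - x
trace(a^-1 b^2 a b^-1 a^-1 b) = trace(b a^-1 b^2 a b^-1) * trace(a) - trace(b a^-1 b^2 a b^-1 a)   [inverse elimination on a] = -x^2*y^3*z + x^3*y^2 + x*y^4 + 2*x*y^2*z^2 - x^2*y*z - y^3*z - y*z^3 - 3*x*y^2 + 3*y*z - x
trace(a^-1 b^2 a b^-1 a^-1 b^-1) = trace(a^-1 b^2 a b^-1 a^-1) * trace(b) - trace(a^-1 b^2 a b^-1 a^-1 b)   [inverse elimination on b] = -x*y^2*z^2 + x^2*y*z + y^3*z + y*z^3 - 4*y*z + x
trace(b^-1 a^-1 b^-2 a^-1 b^2 a) = trace(a^-1 b^2 a b^-1 a^-1 b^-1) * trace(b) - trace(a^-1 b^2 a b^-1 a^-1)   [inverse elimination on b] = -x*y^3*z^2 + 2*x^2*y^2*z + y^4*z + y^2*z^3 - x^3*y - x*y^3 - x*y*z^2 - 4*y^2*z + 4*x*y + z
trace(a^-1 b^-2 a^-1 b^2 a^-1 b^-1) = trace(b^-1 a^-1 b^-2 a^-1 b^2) * trace(a) - trace(b^-1 a^-1 b^-2 a^-1 b^2 a)   [inverse elimination on a] = x*y^3*z^2 - x^2*y^2*z - y^4*z - y^2*z^3 + x^2*z + 4*y^2*z - x*y - z

x*y^3*z^2 - x^2*y^2*z - y^4*z - y^2*z^3 + x^2*z + 4*y^2*z - x*y - z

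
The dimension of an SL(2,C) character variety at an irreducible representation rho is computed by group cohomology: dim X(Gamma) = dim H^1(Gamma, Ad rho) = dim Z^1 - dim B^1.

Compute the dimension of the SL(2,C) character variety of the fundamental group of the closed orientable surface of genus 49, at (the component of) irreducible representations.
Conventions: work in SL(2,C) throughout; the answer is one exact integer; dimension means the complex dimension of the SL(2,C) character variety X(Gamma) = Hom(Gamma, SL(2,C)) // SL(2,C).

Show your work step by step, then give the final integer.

288

Gamma = pi_1(Sigma_49) = < a_1, b_1, ..., a_49, b_49 | prod [a_i, b_i] > has 2g = 98 generators and 1 relator.
Unconstrained cocycle data is one sl_2 vector per generator (294 dimensions), cut by the relator condition d_2(z) = 0.
At an irreducible rho, H^2 = coker(d_2) vanishes (Poincare duality: H^2 is dual to H^0 = invariants = 0), so d_2 is surjective onto sl_2 and dim Z^1 = 294 - 3 = 291.
Coboundaries contribute dim B^1 = 3 (injective at irreducible rho).
Hence dim X = 291 - 3 = 288.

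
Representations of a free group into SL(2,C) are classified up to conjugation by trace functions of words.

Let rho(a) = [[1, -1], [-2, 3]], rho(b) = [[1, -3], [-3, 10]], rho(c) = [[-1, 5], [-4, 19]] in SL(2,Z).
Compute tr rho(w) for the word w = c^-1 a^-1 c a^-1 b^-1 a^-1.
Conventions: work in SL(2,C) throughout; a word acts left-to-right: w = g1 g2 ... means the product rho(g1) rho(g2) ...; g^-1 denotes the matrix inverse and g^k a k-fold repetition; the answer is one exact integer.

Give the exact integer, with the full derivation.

31590

rho(c^-1) = [[19, -5], [4, -1]]
... * rho(a^-1) = [[3, 1], [2, 1]]  ->  [[47, 14], [10, 3]]
... * rho(c) = [[-1, 5], [-4, 19]]  ->  [[-103, 501], [-22, 107]]
... * rho(a^-1) = [[3, 1], [2, 1]]  ->  [[693, 398], [148, 85]]
... * rho(b^-1) = [[10, 3], [3, 1]]  ->  [[8124, 2477], [1735, 529]]
... * rho(a^-1) = [[3, 1], [2, 1]]  ->  [[29326, 10601], [6263, 2264]]
tr = 29326 + 2264 = 31590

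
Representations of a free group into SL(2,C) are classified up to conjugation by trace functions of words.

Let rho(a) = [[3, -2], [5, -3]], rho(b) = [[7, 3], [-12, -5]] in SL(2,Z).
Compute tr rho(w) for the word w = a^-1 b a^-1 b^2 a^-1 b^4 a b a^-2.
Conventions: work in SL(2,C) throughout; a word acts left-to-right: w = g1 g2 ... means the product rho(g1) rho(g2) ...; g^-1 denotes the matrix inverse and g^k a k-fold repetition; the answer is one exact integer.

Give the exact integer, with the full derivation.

253040627

rho(a^-1) = [[-3, 2], [-5, 3]]
... * rho(b) = [[7, 3], [-12, -5]]  ->  [[-45, -19], [-71, -30]]
... * rho(a^-1) = [[-3, 2], [-5, 3]]  ->  [[230, -147], [363, -232]]
... * rho(b) = [[7, 3], [-12, -5]]  ->  [[3374, 1425], [5325, 2249]]
... * rho(b) = [[7, 3], [-12, -5]]  ->  [[6518, 2997], [10287, 4730]]
... * rho(a^-1) = [[-3, 2], [-5, 3]]  ->  [[-34539, 22027], [-54511, 34764]]
... * rho(b) = [[7, 3], [-12, -5]]  ->  [[-506097, -213752], [-798745, -337353]]
... * rho(b) = [[7, 3], [-12, -5]]  ->  [[-977655, -449531], [-1542979, -709470]]
... * rho(b) = [[7, 3], [-12, -5]]  ->  [[-1449213, -685310], [-2287213, -1081587]]
... * rho(b) = [[7, 3], [-12, -5]]  ->  [[-1920771, -921089], [-3031447, -1453704]]
... * rho(a) = [[3, -2], [5, -3]]  ->  [[-10367758, 6604809], [-16362861, 10424006]]
... * rho(b) = [[7, 3], [-12, -5]]  ->  [[-151832014, -64127319], [-239628099, -101208613]]
... * rho(a^-1) = [[-3, 2], [-5, 3]]  ->  [[776132637, -496045985], [1224927362, -782882037]]
... * rho(a^-1) = [[-3, 2], [-5, 3]]  ->  [[151832014, 64127319], [239628099, 101208613]]
tr = 151832014 + 101208613 = 253040627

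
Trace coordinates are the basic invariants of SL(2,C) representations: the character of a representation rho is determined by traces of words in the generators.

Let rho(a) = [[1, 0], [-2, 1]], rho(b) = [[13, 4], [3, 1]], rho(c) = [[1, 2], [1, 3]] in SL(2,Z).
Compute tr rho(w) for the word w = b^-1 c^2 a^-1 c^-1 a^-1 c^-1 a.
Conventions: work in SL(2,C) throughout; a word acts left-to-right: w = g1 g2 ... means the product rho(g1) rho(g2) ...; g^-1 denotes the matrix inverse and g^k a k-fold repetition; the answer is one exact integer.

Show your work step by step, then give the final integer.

rho(b^-1) = [[1, -4], [-3, 13]]
... * rho(c) = [[1, 2], [1, 3]]  ->  [[-3, -10], [10, 33]]
... * rho(c) = [[1, 2], [1, 3]]  ->  [[-13, -36], [43, 119]]
... * rho(a^-1) = [[1, 0], [2, 1]]  ->  [[-85, -36], [281, 119]]
... * rho(c^-1) = [[3, -2], [-1, 1]]  ->  [[-219, 134], [724, -443]]
... * rho(a^-1) = [[1, 0], [2, 1]]  ->  [[49, 134], [-162, -443]]
... * rho(c^-1) = [[3, -2], [-1, 1]]  ->  [[13, 36], [-43, -119]]
... * rho(a) = [[1, 0], [-2, 1]]  ->  [[-59, 36], [195, -119]]
tr = -59 + -119 = -178

-178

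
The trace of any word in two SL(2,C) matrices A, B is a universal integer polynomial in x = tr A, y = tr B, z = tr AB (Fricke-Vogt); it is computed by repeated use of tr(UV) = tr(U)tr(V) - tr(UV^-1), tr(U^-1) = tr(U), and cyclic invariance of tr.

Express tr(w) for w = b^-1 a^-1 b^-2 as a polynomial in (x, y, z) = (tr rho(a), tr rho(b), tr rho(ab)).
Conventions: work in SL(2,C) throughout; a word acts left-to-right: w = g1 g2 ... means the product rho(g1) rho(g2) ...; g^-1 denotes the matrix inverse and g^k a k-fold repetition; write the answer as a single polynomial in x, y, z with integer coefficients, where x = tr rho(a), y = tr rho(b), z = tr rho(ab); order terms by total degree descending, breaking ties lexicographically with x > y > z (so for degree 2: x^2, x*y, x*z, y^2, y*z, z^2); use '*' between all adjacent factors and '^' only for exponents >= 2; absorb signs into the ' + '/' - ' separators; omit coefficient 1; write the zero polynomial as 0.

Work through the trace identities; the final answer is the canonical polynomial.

y^2*z - x*y - z

so tr(b^-1) = tr(b) = y
tr(b^-2) = tr(b^-1) * tr(b) - tr(1) = y^2 - 2
so tr(a b^-1) = tr(a) * tr(b) - tr(a b) = x*y - z
reduce: tr(b^-2 a) = tr(a b^-1) * tr(b) - tr(a) = x*y^2 - y*z - x
reduce: tr(a^-1 b^-2) = tr(b^-2) * tr(a) - tr(b^-2 a) = y*z - x
tr(b^-1 a^-1 b^-2) = tr(a^-1 b^-2) * tr(b) - tr(a^-1 b^-1) = y^2*z - x*y - z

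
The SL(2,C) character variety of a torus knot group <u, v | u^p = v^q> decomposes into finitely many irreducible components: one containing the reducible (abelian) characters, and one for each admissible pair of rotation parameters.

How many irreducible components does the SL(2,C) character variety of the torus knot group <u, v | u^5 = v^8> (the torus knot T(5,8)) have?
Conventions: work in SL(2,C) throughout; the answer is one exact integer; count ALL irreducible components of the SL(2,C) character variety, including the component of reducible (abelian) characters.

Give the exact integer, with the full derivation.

For T(5,8): irreducibility forces the central element u^5 = v^8 to one of +I, -I.
On an irreducible component, tr(u) is locked at 2*cos(pi*alpha/5) for some alpha in 1..4, and tr(v) at 2*cos(pi*beta/8) for some beta in 1..7.
Consistency of u^5 = (-1)^alpha I with v^8 = (-1)^beta I forces alpha = beta (mod 2).
Counting: 2 odd alphas x 4 odd betas + 2 even alphas x 3 even betas = 8 + 6 = 14.
components with irreducible characters: 14; plus the single component of reducible (abelian) characters: total 15.

15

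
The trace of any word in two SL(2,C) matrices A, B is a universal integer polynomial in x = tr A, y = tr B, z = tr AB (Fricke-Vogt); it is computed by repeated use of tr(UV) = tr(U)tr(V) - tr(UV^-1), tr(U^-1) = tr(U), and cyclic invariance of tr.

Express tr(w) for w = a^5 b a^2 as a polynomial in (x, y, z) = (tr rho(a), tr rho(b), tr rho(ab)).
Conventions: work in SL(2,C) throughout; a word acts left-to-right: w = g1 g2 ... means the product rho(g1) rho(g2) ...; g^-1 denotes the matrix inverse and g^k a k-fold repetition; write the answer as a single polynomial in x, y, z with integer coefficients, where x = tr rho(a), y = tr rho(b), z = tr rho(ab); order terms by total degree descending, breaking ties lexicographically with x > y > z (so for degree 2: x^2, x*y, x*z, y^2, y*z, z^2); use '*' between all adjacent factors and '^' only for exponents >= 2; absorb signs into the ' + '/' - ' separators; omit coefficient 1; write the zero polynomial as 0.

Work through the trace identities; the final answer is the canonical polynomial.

and trace(a b a) = trace(a) trace(b a) - trace(b) = x*z - y
trace(b a^3) = trace(a) trace(a b a) - trace(a b) = x^2*z - x*y - z
trace(b a^4) = trace(a) trace(b a^3) - trace(b a^2) = x^3*z - x^2*y - 2*x*z + y
and trace(b a^5) = trace(a) trace(b a^4) - trace(b a^3) = x^4*z - x^3*y - 3*x^2*z + 2*x*y + z
trace(a^5 b a) = trace(a) trace(b a^5) - trace(b a^4) = x^5*z - x^4*y - 4*x^3*z + 3*x^2*y + 3*x*z - y
next, trace(a^5 b a^2) = trace(a) trace(a^5 b a) - trace(a^5 b) = x^6*z - x^5*y - 5*x^4*z + 4*x^3*y + 6*x^2*z - 3*x*y - z

x^6*z - x^5*y - 5*x^4*z + 4*x^3*y + 6*x^2*z - 3*x*y - z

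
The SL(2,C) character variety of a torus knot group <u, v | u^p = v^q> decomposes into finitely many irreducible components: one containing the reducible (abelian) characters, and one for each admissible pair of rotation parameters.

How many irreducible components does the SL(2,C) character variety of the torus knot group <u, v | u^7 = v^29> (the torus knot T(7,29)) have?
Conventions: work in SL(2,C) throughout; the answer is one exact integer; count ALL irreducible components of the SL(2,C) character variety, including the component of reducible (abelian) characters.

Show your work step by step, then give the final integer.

85

Gamma = < u, v | u^7 = v^29 > (torus knot T(7,29)); the central element u^7 = v^29 acts as +I or -I in any irreducible SL(2,C) representation.
On an irreducible component, tr(u) is locked at 2*cos(pi*alpha/7) for some alpha in 1..6, and tr(v) at 2*cos(pi*beta/29) for some beta in 1..28.
u^7 = (-1)^alpha I and v^29 = (-1)^beta I must agree, so alpha and beta have equal parity.
Counting: 3 odd alphas x 14 odd betas + 3 even alphas x 14 even betas = 42 + 42 = 84.
That is 84 components of irreducible characters, and with the reducible (abelian) component the total is 85.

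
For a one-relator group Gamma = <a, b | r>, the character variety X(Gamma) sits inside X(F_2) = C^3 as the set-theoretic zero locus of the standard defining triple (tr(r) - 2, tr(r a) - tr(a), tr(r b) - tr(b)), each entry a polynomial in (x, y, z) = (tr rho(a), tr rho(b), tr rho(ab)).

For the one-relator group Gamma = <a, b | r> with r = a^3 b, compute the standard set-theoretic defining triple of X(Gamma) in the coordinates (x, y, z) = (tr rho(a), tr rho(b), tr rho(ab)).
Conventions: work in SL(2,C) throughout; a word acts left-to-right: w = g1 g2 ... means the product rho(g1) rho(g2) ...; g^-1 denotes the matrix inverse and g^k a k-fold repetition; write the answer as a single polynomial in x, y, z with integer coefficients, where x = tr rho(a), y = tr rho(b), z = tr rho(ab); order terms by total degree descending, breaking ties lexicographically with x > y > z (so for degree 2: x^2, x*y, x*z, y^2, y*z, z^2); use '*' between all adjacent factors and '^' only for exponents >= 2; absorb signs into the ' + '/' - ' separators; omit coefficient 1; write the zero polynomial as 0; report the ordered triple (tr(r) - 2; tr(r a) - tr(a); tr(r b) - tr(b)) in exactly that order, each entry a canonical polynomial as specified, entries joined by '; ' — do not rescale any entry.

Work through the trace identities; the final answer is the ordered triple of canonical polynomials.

apply: tr(b a^2) = tr(a) * tr(b a) - tr(b)   [square of a] = x*z - y
tr(a^3 b) = tr(a) * tr(b a^2) - tr(b a)   [square of a] = x^2*z - x*y - z
tr(a^3 b a) = tr(a) * tr(b a^3) - tr(b a^2)   [square of a] = x^3*z - x^2*y - 2*x*z + y
use: tr(b^2 a) = tr(b) * tr(a b) - tr(a) = y*z - x
use: tr(b^2) = tr(b) * tr(b) - tr(1) = y^2 - 2
apply: tr(b^2 a^2) = tr(a) * tr(b^2 a) - tr(b^2) = x*y*z - x^2 - y^2 + 2
tr(a^3 b^2) = tr(a) * tr(b^2 a^2) - tr(b^2 a) = x^2*y*z - x^3 - x*y^2 - y*z + 3*x
assemble the triple (tr(r) - 2; tr(r a) - x; tr(r b) - y)

x^2*z - x*y - z - 2; x^3*z - x^2*y - 2*x*z - x + y; x^2*y*z - x^3 - x*y^2 - y*z + 3*x - y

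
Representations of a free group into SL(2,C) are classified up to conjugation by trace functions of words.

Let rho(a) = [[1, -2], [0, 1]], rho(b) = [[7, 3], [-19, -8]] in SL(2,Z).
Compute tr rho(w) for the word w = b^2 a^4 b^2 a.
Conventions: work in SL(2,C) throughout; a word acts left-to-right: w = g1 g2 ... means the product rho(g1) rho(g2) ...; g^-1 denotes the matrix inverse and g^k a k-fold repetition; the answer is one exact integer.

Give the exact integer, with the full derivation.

5965

rho(b) = [[7, 3], [-19, -8]]
... * rho(b) = [[7, 3], [-19, -8]]  ->  [[-8, -3], [19, 7]]
... * rho(a) = [[1, -2], [0, 1]]  ->  [[-8, 13], [19, -31]]
... * rho(a) = [[1, -2], [0, 1]]  ->  [[-8, 29], [19, -69]]
... * rho(a) = [[1, -2], [0, 1]]  ->  [[-8, 45], [19, -107]]
... * rho(a) = [[1, -2], [0, 1]]  ->  [[-8, 61], [19, -145]]
... * rho(b) = [[7, 3], [-19, -8]]  ->  [[-1215, -512], [2888, 1217]]
... * rho(b) = [[7, 3], [-19, -8]]  ->  [[1223, 451], [-2907, -1072]]
... * rho(a) = [[1, -2], [0, 1]]  ->  [[1223, -1995], [-2907, 4742]]
tr = 1223 + 4742 = 5965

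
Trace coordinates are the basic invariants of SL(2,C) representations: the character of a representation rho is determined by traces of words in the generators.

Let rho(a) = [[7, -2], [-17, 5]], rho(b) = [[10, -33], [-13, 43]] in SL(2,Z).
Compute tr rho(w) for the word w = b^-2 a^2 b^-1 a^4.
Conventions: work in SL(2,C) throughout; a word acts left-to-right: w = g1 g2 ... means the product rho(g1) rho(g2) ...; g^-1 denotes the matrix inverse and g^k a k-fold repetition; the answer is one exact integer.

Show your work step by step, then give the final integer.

62706865570

rho(b^-1) = [[43, 33], [13, 10]]
... * rho(b^-1) = [[43, 33], [13, 10]]  ->  [[2278, 1749], [689, 529]]
... * rho(a) = [[7, -2], [-17, 5]]  ->  [[-13787, 4189], [-4170, 1267]]
... * rho(a) = [[7, -2], [-17, 5]]  ->  [[-167722, 48519], [-50729, 14675]]
... * rho(b^-1) = [[43, 33], [13, 10]]  ->  [[-6581299, -5049636], [-1990572, -1527307]]
... * rho(a) = [[7, -2], [-17, 5]]  ->  [[39774719, -12085582], [12030215, -3655391]]
... * rho(a) = [[7, -2], [-17, 5]]  ->  [[483877927, -139977348], [146353152, -42337385]]
... * rho(a) = [[7, -2], [-17, 5]]  ->  [[5766760405, -1667642594], [1744207609, -504393229]]
... * rho(a) = [[7, -2], [-17, 5]]  ->  [[68717246933, -19871733780], [20784138156, -6010381363]]
tr = 68717246933 + -6010381363 = 62706865570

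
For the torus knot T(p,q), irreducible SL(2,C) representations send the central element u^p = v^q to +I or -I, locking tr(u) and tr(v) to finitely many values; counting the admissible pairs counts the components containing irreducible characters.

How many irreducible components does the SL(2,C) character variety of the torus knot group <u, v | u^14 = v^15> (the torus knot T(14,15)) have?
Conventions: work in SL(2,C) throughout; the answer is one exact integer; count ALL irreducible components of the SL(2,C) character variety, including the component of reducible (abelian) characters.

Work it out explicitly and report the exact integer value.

92

In the torus knot group T(14,15), u^14 = v^15 is central, so an irreducible representation sends it to +I or -I (Schur).
This locks tr(u) to 2*cos(pi*alpha/14), alpha in 1..13, and tr(v) to 2*cos(pi*beta/15), beta in 1..14, on each component of irreducible characters.
u^14 = (-1)^alpha I and v^15 = (-1)^beta I must agree, so alpha and beta have equal parity.
Counting: 7 odd alphas x 7 odd betas + 6 even alphas x 7 even betas = 49 + 42 = 91.
components with irreducible characters: 91; plus the single component of reducible (abelian) characters: total 92.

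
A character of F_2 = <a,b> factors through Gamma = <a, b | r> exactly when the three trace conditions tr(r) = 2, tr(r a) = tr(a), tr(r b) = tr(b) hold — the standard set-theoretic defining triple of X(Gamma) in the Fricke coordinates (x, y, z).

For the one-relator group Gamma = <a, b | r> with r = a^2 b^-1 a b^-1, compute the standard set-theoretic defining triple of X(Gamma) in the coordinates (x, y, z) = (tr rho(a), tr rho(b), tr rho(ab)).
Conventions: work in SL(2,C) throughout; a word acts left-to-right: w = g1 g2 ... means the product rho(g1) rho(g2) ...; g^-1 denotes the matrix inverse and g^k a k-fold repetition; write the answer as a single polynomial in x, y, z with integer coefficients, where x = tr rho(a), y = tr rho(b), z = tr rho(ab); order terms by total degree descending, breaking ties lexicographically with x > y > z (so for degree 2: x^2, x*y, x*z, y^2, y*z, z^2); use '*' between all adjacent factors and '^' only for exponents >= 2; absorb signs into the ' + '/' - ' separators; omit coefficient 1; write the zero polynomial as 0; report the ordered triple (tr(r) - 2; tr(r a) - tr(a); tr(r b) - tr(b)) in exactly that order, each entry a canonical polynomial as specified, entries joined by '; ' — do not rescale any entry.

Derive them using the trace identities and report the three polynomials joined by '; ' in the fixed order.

reduce: trace(a^2) = trace(a) trace(a) - trace(1) = x^2 - 2
trace(a^3) = trace(a) trace(a^2) - trace(a) = x^3 - 3*x
reduce: trace(a b a) = trace(a) trace(b a) - trace(b) = x*z - y
trace(a^3 b) = trace(a) trace(a b a) - trace(a b) = x^2*z - x*y - z
trace(a^2 b^-1 a) = trace(a^3) trace(b) - trace(a^3 b) = x^3*y - x^2*z - 2*x*y + z
trace(b a b a) = trace(b a) trace(b a) - trace(1) = z^2 - 2
reduce: trace(b a b) = trace(b) trace(a b) - trace(a) = y*z - x
reduce: trace(a b a^2 b) = trace(a) trace(b a b a) - trace(b a b) = x*z^2 - y*z - x
so trace(a^2 b^-1 a b) = trace(a b a^2) trace(b) - trace(a b a^2 b) = x^2*y*z - x*y^2 - x*z^2 + x
trace(a^2 b^-1 a b^-1) = trace(a^2 b^-1 a) trace(b) - trace(a^2 b^-1 a b) = x^3*y^2 - 2*x^2*y*z - x*y^2 + x*z^2 + y*z - x
reduce: trace(a^4) = trace(a) trace(a^3) - trace(a^2)  (reduce the a square) = x^4 - 4*x^2 + 2
so trace(a^4 b) = trace(a) trace(a^2 b a) - trace(a^2 b)  (reduce the a square) = x^3*z - x^2*y - 2*x*z + y
so trace(a^3 b^-1 a) = trace(a^4) trace(b) - trace(a^4 b)  (eliminate b^-1) = x^4*y - x^3*z - 3*x^2*y + 2*x*z + y
reduce: trace(a b a^3 b) = trace(a) trace(a b a b a) - trace(a b a b)  (reduce the a square) = x^2*z^2 - x*y*z - x^2 - z^2 + 2
reduce: trace(a^3 b^-1 a b) = trace(a b a^3) trace(b) - trace(a b a^3 b)  (eliminate b^-1) = x^3*y*z - x^2*y^2 - x^2*z^2 - x*y*z + x^2 + y^2 + z^2 - 2
so trace(a^2 b^-1 a b^-1 a) = trace(a^3 b^-1 a) trace(b) - trace(a^3 b^-1 a b)  (eliminate b^-1) = x^4*y^2 - 2*x^3*y*z - 2*x^2*y^2 + x^2*z^2 + 3*x*y*z - x^2 - z^2 + 2
assemble the triple (trace(r) - 2; trace(r a) - x; trace(r b) - y)

x^3*y^2 - 2*x^2*y*z - x*y^2 + x*z^2 + y*z - x - 2; x^4*y^2 - 2*x^3*y*z - 2*x^2*y^2 + x^2*z^2 + 3*x*y*z - x^2 - z^2 - x + 2; x^3*y - x^2*z - 2*x*y - y + z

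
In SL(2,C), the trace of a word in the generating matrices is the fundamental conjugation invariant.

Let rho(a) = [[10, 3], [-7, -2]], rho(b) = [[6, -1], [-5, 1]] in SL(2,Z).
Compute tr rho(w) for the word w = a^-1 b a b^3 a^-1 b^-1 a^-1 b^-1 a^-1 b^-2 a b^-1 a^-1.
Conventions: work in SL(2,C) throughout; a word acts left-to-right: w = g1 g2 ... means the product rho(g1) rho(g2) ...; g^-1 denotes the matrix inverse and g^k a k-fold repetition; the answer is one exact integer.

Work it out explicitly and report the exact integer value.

304071974444

rho(a^-1) = [[-2, -3], [7, 10]]
... * rho(b) = [[6, -1], [-5, 1]]  ->  [[3, -1], [-8, 3]]
... * rho(a) = [[10, 3], [-7, -2]]  ->  [[37, 11], [-101, -30]]
... * rho(b) = [[6, -1], [-5, 1]]  ->  [[167, -26], [-456, 71]]
... * rho(b) = [[6, -1], [-5, 1]]  ->  [[1132, -193], [-3091, 527]]
... * rho(b) = [[6, -1], [-5, 1]]  ->  [[7757, -1325], [-21181, 3618]]
... * rho(a^-1) = [[-2, -3], [7, 10]]  ->  [[-24789, -36521], [67688, 99723]]
... * rho(b^-1) = [[1, 1], [5, 6]]  ->  [[-207394, -243915], [566303, 666026]]
... * rho(a^-1) = [[-2, -3], [7, 10]]  ->  [[-1292617, -1816968], [3529576, 4961351]]
... * rho(b^-1) = [[1, 1], [5, 6]]  ->  [[-10377457, -12194425], [28336331, 33297682]]
... * rho(a^-1) = [[-2, -3], [7, 10]]  ->  [[-64606061, -90811879], [176411112, 247967827]]
... * rho(b^-1) = [[1, 1], [5, 6]]  ->  [[-518665456, -609477335], [1416250247, 1664218074]]
... * rho(b^-1) = [[1, 1], [5, 6]]  ->  [[-3566052131, -4175529466], [9737340617, 11401558691]]
... * rho(a) = [[10, 3], [-7, -2]]  ->  [[-6431815048, -2347097461], [17562495333, 6408904469]]
... * rho(b^-1) = [[1, 1], [5, 6]]  ->  [[-18167302353, -20514399814], [49607017678, 56015922147]]
... * rho(a^-1) = [[-2, -3], [7, 10]]  ->  [[-107266193992, -150642091081], [292897419673, 411338168436]]
tr = -107266193992 + 411338168436 = 304071974444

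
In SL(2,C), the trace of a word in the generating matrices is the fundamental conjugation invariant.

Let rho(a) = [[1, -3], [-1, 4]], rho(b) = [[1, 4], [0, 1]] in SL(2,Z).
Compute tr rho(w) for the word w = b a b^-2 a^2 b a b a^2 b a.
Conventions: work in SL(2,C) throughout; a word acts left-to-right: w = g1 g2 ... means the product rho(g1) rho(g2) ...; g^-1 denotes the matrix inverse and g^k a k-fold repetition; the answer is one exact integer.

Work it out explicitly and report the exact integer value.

21

rho(b) = [[1, 4], [0, 1]]
... * rho(a) = [[1, -3], [-1, 4]]  ->  [[-3, 13], [-1, 4]]
... * rho(b^-1) = [[1, -4], [0, 1]]  ->  [[-3, 25], [-1, 8]]
... * rho(b^-1) = [[1, -4], [0, 1]]  ->  [[-3, 37], [-1, 12]]
... * rho(a) = [[1, -3], [-1, 4]]  ->  [[-40, 157], [-13, 51]]
... * rho(a) = [[1, -3], [-1, 4]]  ->  [[-197, 748], [-64, 243]]
... * rho(b) = [[1, 4], [0, 1]]  ->  [[-197, -40], [-64, -13]]
... * rho(a) = [[1, -3], [-1, 4]]  ->  [[-157, 431], [-51, 140]]
... * rho(b) = [[1, 4], [0, 1]]  ->  [[-157, -197], [-51, -64]]
... * rho(a) = [[1, -3], [-1, 4]]  ->  [[40, -317], [13, -103]]
... * rho(a) = [[1, -3], [-1, 4]]  ->  [[357, -1388], [116, -451]]
... * rho(b) = [[1, 4], [0, 1]]  ->  [[357, 40], [116, 13]]
... * rho(a) = [[1, -3], [-1, 4]]  ->  [[317, -911], [103, -296]]
tr = 317 + -296 = 21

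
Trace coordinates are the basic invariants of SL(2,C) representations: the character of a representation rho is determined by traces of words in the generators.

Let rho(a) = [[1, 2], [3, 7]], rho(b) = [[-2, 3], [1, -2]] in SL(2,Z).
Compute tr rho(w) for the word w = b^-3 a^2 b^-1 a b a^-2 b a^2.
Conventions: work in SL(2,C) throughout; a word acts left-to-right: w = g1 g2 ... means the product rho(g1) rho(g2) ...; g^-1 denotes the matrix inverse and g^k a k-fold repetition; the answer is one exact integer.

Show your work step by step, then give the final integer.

rho(b^-1) = [[-2, -3], [-1, -2]]
... * rho(b^-1) = [[-2, -3], [-1, -2]]  ->  [[7, 12], [4, 7]]
... * rho(b^-1) = [[-2, -3], [-1, -2]]  ->  [[-26, -45], [-15, -26]]
... * rho(a) = [[1, 2], [3, 7]]  ->  [[-161, -367], [-93, -212]]
... * rho(a) = [[1, 2], [3, 7]]  ->  [[-1262, -2891], [-729, -1670]]
... * rho(b^-1) = [[-2, -3], [-1, -2]]  ->  [[5415, 9568], [3128, 5527]]
... * rho(a) = [[1, 2], [3, 7]]  ->  [[34119, 77806], [19709, 44945]]
... * rho(b) = [[-2, 3], [1, -2]]  ->  [[9568, -53255], [5527, -30763]]
... * rho(a^-1) = [[7, -2], [-3, 1]]  ->  [[226741, -72391], [130978, -41817]]
... * rho(a^-1) = [[7, -2], [-3, 1]]  ->  [[1804360, -525873], [1042297, -303773]]
... * rho(b) = [[-2, 3], [1, -2]]  ->  [[-4134593, 6464826], [-2388367, 3734437]]
... * rho(a) = [[1, 2], [3, 7]]  ->  [[15259885, 36984596], [8814944, 21364325]]
... * rho(a) = [[1, 2], [3, 7]]  ->  [[126213673, 289411942], [72907919, 167180163]]
tr = 126213673 + 167180163 = 293393836

293393836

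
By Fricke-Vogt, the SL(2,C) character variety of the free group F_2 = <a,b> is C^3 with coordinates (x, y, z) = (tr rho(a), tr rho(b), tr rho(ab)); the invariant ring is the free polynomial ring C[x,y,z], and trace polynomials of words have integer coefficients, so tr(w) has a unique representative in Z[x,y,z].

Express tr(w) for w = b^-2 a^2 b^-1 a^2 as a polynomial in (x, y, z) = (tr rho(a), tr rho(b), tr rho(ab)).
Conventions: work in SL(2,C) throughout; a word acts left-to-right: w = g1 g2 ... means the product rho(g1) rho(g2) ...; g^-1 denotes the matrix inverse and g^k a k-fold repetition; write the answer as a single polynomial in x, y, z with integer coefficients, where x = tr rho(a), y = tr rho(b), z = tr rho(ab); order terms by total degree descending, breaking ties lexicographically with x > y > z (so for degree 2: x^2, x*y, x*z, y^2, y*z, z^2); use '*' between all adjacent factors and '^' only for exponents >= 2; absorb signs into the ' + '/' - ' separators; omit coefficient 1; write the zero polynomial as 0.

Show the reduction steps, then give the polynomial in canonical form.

trace(a^2) = trace(a) * trace(a) - trace(1) = x^2 - 2
trace(a^3) = trace(a) * trace(a^2) - trace(a) = x^3 - 3*x
trace(a^4) = trace(a) * trace(a^3) - trace(a^2) = x^4 - 4*x^2 + 2
trace(a b a) = trace(a) * trace(b a) - trace(b) = x*z - y
so trace(b a^3) = trace(a) * trace(a b a) - trace(a b) = x^2*z - x*y - z
trace(a^4 b) = trace(a) * trace(b a^3) - trace(b a^2) = x^3*z - x^2*y - 2*x*z + y
trace(b^-1 a^4) = trace(a^4) * trace(b) - trace(a^4 b) = x^4*y - x^3*z - 3*x^2*y + 2*x*z + y
trace(a^2 b^-2 a^2) = trace(b^-1 a^4) * trace(b) - trace(b^-1 a^4 b) = x^4*y^2 - x^3*y*z - x^4 - 3*x^2*y^2 + 2*x*y*z + 4*x^2 + y^2 - 2
trace(b a b a) = trace(b a) * trace(b a) - trace(1) = z^2 - 2
so trace(b a b) = trace(b) * trace(a b) - trace(a) = y*z - x
trace(b a^2 b a) = trace(a) * trace(b a b a) - trace(b a b) = x*z^2 - y*z - x
so trace(b^2) = trace(b) * trace(b) - trace(1) = y^2 - 2
trace(b a^2 b) = trace(a) * trace(b^2 a) - trace(b^2) = x*y*z - x^2 - y^2 + 2
trace(a^2 b a^2 b) = trace(a) * trace(b a^2 b a) - trace(b a^2 b) = x^2*z^2 - 2*x*y*z + y^2 - 2
reduce: trace(b^-1 a^2 b a^2) = trace(a^2 b a^2) * trace(b) - trace(a^2 b a^2 b) = x^3*y*z - x^2*y^2 - x^2*z^2 + 2
trace(a^2 b^-2 a^2 b) = trace(b^-1 a^2 b a^2) * trace(b) - trace(b^-1 a^2 b a^2 b) = x^3*y^2*z - x^2*y^3 - x^2*y*z^2 - x^3*z + x^2*y + 2*x*z + y
trace(b^-2 a^2 b^-1 a^2) = trace(a^2 b^-2 a^2) * trace(b) - trace(a^2 b^-2 a^2 b) = x^4*y^3 - 2*x^3*y^2*z - x^4*y - 2*x^2*y^3 + x^2*y*z^2 + x^3*z + 2*x*y^2*z + 3*x^2*y + y^3 - 2*x*z - 3*y

x^4*y^3 - 2*x^3*y^2*z - x^4*y - 2*x^2*y^3 + x^2*y*z^2 + x^3*z + 2*x*y^2*z + 3*x^2*y + y^3 - 2*x*z - 3*y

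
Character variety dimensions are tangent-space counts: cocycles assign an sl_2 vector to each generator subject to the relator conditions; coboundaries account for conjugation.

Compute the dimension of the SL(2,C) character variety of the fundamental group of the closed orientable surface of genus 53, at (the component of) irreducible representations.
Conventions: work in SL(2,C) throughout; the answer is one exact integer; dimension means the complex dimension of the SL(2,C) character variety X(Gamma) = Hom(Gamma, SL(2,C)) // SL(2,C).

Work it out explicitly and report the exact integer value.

312

Gamma = pi_1(Sigma_53) = < a_1, b_1, ..., a_53, b_53 | prod [a_i, b_i] > has 2g = 106 generators and 1 relator.
Before the relator condition, cocycle space has dim 3*106 = 318.
At an irreducible rho, H^2 = coker(d_2) vanishes (Poincare duality: H^2 is dual to H^0 = invariants = 0), so d_2 is surjective onto sl_2 and dim Z^1 = 318 - 3 = 315.
As always at irreducible rho, dim B^1 = 3.
Hence dim X = 315 - 3 = 312.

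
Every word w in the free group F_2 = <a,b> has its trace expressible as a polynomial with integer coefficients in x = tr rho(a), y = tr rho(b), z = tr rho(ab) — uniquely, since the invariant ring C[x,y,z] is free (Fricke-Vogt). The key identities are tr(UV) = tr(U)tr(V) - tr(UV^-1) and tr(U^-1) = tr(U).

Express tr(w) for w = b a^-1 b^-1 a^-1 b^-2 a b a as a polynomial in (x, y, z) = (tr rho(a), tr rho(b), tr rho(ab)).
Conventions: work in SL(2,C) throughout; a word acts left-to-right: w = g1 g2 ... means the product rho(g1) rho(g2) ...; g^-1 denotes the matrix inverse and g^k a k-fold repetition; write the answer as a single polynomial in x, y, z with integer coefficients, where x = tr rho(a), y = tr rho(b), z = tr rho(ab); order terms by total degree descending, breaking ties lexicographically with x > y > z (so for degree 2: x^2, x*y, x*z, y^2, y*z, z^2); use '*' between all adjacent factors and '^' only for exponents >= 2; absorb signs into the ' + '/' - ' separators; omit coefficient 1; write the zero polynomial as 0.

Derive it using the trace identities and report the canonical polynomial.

and trace(b^-1 a) = trace(a)*trace(b) - trace(a b)  (eliminate b^-1) = x*y - z
trace(a b a) = trace(a)*trace(b a) - trace(b)  (reduce the a square) = x*z - y
next, trace(a b a b) = trace(b a)*trace(b a) - trace(1)  (split on b) = z^2 - 2
and trace(b a b a b) = trace(b)*trace(a b a b) - trace(a b a)  (reduce the b square) = y*z^2 - x*z - y
next, trace(a b a b a b) = trace(a b a b)*trace(a b) - trace(b a)  (split on a) = z^3 - 3*z
and trace(b a b) = trace(b)*trace(a b) - trace(a)  (reduce the b square) = y*z - x
trace(a b a b a) = trace(a)*trace(b a b a) - trace(b a b)  (reduce the a square) = x*z^2 - y*z - x
next, trace(b a b a b a b) = trace(b)*trace(a b a b a b) - trace(a b a b a)  (reduce the b square) = y*z^3 - x*z^2 - 2*y*z + x
and trace(b a b a b a b a) = trace(b a b a)*trace(b a b a) - trace(1)  (split on b) = z^4 - 4*z^2 + 2
next, trace(a b a b a b a^-1 b) = trace(b a b a b a b)*trace(a) - trace(b a b a b a b a)  (eliminate a^-1) = x*y*z^3 - x^2*z^2 - z^4 - 2*x*y*z + x^2 + 4*z^2 - 2
next, trace(a^-1 b^-1 a b a b a b) = trace(a b a b a b a^-1)*trace(b) - trace(a b a b a b a^-1 b)  (eliminate b^-1) = -x*y*z^3 + x^2*z^2 + y^2*z^2 + z^4 + x*y*z - x^2 - y^2 - 4*z^2 + 2
and trace(a b a b a b^-1 a^-1 b^-1) = trace(a^-1 b^-1 a b a b a)*trace(b) - trace(a^-1 b^-1 a b a b a b)  (eliminate b^-1) = x*y*z^3 - x^2*z^2 - y^2*z^2 - z^4 + x^2 + 4*z^2 - 2
trace(b^-1 a^-1 b^-2 a b a b a) = trace(a b a b a b^-1 a^-1 b^-1)*trace(b) - trace(a b a b a b^-1 a^-1)  (eliminate b^-1) = x*y^2*z^3 - x^2*y*z^2 - y^3*z^2 - y*z^4 + x^2*y + 4*y*z^2 - x*z - y
trace(b a^-1 b^-1 a^-1 b^-2 a b a) = trace(b^-1 a^-1 b^-2 a b a b)*trace(a) - trace(b^-1 a^-1 b^-2 a b a b a)  (eliminate a^-1) = -x*y^2*z^3 + x^2*y*z^2 + y^3*z^2 + y*z^4 - 4*y*z^2 + y

-x*y^2*z^3 + x^2*y*z^2 + y^3*z^2 + y*z^4 - 4*y*z^2 + y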